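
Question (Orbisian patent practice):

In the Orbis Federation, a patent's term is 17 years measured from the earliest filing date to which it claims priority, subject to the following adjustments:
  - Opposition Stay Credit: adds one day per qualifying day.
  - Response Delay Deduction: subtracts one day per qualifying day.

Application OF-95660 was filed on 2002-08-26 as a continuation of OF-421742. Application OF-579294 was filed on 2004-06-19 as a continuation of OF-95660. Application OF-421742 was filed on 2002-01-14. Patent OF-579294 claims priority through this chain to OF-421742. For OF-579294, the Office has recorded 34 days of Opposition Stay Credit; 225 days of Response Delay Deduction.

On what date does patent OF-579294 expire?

Earliest priority filing: 14 January 2002.
Base term: 14 January 2002 + 17 years → 14 January 2019.
Opposition Stay Credit: +34 days → 17 February 2019.
Response Delay Deduction: −225 days → 7 July 2018.

2018-07-07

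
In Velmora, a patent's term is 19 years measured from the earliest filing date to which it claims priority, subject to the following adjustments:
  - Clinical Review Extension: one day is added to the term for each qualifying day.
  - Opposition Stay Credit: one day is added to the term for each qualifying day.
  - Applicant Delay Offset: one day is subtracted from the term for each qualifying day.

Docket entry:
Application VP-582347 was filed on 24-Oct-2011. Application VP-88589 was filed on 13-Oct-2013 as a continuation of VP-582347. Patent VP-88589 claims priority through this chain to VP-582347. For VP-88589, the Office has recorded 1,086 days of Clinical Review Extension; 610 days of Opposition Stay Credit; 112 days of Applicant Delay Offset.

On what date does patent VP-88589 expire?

Earliest priority filing: 24 October 2011.
Base term: 24 October 2011 + 19 years → 24 October 2030.
Clinical Review Extension: +1086 days → 14 October 2033.
Opposition Stay Credit: +610 days → 16 June 2035.
Applicant Delay Offset: −112 days → 24 February 2035.

February 24, 2035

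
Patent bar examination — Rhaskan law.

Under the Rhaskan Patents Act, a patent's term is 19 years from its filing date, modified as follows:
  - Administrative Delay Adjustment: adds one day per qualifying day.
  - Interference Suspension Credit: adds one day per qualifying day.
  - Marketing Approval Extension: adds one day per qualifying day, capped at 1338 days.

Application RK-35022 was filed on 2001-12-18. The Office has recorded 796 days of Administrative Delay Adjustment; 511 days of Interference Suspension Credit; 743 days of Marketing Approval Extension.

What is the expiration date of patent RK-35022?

2026-07-30

Base term: filing date + 19 years → 18 December 2020.
Administrative Delay Adjustment: +796 days → 22 February 2023.
Interference Suspension Credit: +511 days → 17 July 2024.
Marketing Approval Extension: 743 days (within the 1338-day cap) → +743 days → 30 July 2026.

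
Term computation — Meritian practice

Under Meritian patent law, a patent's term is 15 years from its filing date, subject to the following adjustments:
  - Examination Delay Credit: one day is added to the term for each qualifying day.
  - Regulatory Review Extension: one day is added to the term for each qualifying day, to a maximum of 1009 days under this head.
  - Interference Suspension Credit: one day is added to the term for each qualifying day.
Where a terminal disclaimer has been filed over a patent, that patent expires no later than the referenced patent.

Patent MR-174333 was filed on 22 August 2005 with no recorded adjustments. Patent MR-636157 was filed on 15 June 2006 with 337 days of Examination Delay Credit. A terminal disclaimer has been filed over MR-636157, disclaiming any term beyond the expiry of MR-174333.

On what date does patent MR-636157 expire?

August 22, 2020

Natural term of MR-636157:
  Base: filing + 15 years → 15 June 2021.
  Examination Delay Credit: +337 days → 18 May 2022.
Expiry of referenced patent MR-174333:
  Base: filing + 15 years → 22 August 2020.
Terminal disclaimer: MR-636157 expires on the earlier of 18 May 2022 and 22 August 2020.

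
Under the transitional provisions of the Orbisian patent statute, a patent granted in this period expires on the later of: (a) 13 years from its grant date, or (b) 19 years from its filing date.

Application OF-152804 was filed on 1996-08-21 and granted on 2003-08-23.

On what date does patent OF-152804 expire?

(a) grant + 13 years → 23 August 2016.
(b) filing + 19 years → 21 August 2015.
Later of the two: 23 August 2016.

2016-08-23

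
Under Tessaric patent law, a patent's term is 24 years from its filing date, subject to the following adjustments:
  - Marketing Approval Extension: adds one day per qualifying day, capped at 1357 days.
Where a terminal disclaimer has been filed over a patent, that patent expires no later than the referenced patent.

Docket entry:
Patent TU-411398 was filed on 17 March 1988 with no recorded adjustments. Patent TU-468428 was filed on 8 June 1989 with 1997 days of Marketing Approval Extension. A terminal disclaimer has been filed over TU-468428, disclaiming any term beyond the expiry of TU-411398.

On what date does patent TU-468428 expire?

Natural term of TU-468428:
  Base: filing + 24 years → 8 June 2013.
  Marketing Approval Extension: 1997 days claimed exceeds the 1357-day cap, so +1357 days → 24 February 2017.
Expiry of referenced patent TU-411398:
  Base: filing + 24 years → 17 March 2012.
Terminal disclaimer: TU-468428 expires on the earlier of 24 February 2017 and 17 March 2012.

March 17, 2012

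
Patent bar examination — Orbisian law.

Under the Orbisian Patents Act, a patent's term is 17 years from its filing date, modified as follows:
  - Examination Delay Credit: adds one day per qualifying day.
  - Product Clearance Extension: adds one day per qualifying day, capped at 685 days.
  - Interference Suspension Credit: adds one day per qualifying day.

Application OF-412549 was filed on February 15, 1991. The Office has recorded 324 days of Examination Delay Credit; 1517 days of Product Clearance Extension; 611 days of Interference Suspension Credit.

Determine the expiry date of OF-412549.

Base term: filing date + 17 years → 15 February 2008.
Examination Delay Credit: +324 days → 4 January 2009.
Product Clearance Extension: 1517 days claimed exceeds the 685-day cap, so +685 days → 20 November 2010.
Interference Suspension Credit: +611 days → 23 July 2012.

July 23, 2012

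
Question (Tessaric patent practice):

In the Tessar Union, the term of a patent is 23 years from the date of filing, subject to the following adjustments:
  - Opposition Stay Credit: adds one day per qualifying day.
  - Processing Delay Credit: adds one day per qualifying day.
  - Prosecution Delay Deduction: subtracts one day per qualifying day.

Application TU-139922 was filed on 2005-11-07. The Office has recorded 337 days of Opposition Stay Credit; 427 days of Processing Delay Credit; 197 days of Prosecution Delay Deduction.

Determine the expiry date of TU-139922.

Base term: filing date + 23 years → 7 November 2028.
Opposition Stay Credit: +337 days → 10 October 2029.
Processing Delay Credit: +427 days → 11 December 2030.
Prosecution Delay Deduction: −197 days → 28 May 2030.

2030-05-28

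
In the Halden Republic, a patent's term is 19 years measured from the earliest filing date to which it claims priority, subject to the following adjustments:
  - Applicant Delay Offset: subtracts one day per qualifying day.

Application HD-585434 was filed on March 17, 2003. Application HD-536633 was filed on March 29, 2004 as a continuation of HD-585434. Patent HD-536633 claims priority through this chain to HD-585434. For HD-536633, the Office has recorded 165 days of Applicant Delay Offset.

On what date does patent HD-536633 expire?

Earliest priority filing: 17 March 2003.
Base term: 17 March 2003 + 19 years → 17 March 2022.
Applicant Delay Offset: −165 days → 3 October 2021.

2021-10-03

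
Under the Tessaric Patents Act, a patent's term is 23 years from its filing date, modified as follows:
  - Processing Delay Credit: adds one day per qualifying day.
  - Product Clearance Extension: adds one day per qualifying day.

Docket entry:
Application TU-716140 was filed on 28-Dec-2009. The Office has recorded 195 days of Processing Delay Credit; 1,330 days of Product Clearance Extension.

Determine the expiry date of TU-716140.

Base term: filing date + 23 years → 28 December 2032.
Processing Delay Credit: +195 days → 11 July 2033.
Product Clearance Extension: +1330 days → 2 March 2037.

2037-03-02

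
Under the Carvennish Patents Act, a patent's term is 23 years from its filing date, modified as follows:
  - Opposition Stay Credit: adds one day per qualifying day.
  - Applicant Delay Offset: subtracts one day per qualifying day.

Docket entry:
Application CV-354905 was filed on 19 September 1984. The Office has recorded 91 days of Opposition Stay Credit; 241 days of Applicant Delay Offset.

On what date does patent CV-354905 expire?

Base term: filing date + 23 years → 19 September 2007.
Opposition Stay Credit: +91 days → 19 December 2007.
Applicant Delay Offset: −241 days → 22 April 2007.

2007-04-22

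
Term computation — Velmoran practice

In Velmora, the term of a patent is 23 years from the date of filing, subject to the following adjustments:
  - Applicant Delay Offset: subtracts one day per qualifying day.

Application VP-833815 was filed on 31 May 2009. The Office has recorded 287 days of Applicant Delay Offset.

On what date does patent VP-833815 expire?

August 18, 2031

Base term: filing date + 23 years → 31 May 2032.
Applicant Delay Offset: −287 days → 18 August 2031.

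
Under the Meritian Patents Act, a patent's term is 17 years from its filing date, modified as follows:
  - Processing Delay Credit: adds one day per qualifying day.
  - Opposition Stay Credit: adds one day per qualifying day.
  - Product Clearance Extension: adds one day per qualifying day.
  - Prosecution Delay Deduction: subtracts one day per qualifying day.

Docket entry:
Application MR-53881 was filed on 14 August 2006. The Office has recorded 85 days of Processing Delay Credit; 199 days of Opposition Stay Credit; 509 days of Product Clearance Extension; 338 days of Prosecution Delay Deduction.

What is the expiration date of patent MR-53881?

Base term: filing date + 17 years → 14 August 2023.
Processing Delay Credit: +85 days → 7 November 2023.
Opposition Stay Credit: +199 days → 24 May 2024.
Product Clearance Extension: +509 days → 15 October 2025.
Prosecution Delay Deduction: −338 days → 11 November 2024.

2024-11-11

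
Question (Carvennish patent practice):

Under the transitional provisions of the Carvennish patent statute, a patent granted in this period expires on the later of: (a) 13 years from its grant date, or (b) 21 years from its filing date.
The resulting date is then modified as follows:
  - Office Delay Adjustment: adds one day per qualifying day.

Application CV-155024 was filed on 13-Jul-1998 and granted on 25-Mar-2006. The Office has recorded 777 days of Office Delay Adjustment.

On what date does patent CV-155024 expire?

(a) grant + 13 years → 25 March 2019.
(b) filing + 21 years → 13 July 2019.
Later of the two: 13 July 2019.
Office Delay Adjustment: +777 days → 28 August 2021.

2021-08-28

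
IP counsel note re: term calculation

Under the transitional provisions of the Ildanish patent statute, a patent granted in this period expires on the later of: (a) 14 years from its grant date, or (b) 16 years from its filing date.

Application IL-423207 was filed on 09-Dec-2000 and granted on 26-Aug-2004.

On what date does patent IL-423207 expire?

2018-08-26

(a) grant + 14 years → 26 August 2018.
(b) filing + 16 years → 9 December 2016.
Later of the two: 26 August 2018.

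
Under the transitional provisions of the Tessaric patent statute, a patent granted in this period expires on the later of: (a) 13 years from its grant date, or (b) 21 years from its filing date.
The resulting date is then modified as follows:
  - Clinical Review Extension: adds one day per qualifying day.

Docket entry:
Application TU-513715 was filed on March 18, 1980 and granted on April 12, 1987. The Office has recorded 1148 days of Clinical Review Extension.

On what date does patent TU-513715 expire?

May 9, 2004

(a) grant + 13 years → 12 April 2000.
(b) filing + 21 years → 18 March 2001.
Later of the two: 18 March 2001.
Clinical Review Extension: +1148 days → 9 May 2004.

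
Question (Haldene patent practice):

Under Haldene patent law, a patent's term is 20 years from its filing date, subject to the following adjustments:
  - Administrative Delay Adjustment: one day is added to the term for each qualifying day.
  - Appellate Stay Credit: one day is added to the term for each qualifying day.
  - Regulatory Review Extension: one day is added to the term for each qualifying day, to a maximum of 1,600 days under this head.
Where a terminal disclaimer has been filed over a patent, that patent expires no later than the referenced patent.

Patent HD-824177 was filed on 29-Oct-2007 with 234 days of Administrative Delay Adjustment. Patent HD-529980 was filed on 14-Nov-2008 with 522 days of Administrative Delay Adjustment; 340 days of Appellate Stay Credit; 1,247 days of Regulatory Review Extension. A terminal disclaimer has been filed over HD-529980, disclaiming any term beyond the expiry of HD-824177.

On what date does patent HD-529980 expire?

June 19, 2028

Natural term of HD-529980:
  Base: filing + 20 years → 14 November 2028.
  Administrative Delay Adjustment: +522 days → 20 April 2030.
  Appellate Stay Credit: +340 days → 26 March 2031.
  Regulatory Review Extension: 1247 days (within the 1600-day cap) → +1247 days → 24 August 2034.
Expiry of referenced patent HD-824177:
  Base: filing + 20 years → 29 October 2027.
  Administrative Delay Adjustment: +234 days → 19 June 2028.
Terminal disclaimer: HD-529980 expires on the earlier of 24 August 2034 and 19 June 2028.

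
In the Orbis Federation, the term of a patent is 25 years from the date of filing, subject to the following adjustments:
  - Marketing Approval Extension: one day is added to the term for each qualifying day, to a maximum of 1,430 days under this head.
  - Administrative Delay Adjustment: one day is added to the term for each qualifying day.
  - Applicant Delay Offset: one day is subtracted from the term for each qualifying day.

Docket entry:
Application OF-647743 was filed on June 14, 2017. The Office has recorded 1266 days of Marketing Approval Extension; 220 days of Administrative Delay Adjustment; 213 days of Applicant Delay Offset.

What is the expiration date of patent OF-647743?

Base term: filing date + 25 years → 14 June 2042.
Marketing Approval Extension: 1266 days (within the 1430-day cap) → +1266 days → 1 December 2045.
Administrative Delay Adjustment: +220 days → 9 July 2046.
Applicant Delay Offset: −213 days → 8 December 2045.

December 8, 2045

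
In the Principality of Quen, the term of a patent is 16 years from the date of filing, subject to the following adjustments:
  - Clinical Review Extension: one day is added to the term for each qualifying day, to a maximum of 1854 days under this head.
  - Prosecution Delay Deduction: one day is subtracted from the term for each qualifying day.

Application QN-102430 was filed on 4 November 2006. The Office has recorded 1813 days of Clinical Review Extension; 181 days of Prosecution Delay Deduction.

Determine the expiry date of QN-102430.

April 24, 2027

Base term: filing date + 16 years → 4 November 2022.
Clinical Review Extension: 1813 days (within the 1854-day cap) → +1813 days → 22 October 2027.
Prosecution Delay Deduction: −181 days → 24 April 2027.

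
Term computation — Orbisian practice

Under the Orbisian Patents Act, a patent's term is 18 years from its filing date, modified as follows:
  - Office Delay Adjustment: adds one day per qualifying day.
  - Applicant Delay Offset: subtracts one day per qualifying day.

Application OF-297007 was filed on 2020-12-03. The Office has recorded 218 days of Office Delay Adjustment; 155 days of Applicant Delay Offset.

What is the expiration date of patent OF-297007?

2039-02-04

Base term: filing date + 18 years → 3 December 2038.
Office Delay Adjustment: +218 days → 9 July 2039.
Applicant Delay Offset: −155 days → 4 February 2039.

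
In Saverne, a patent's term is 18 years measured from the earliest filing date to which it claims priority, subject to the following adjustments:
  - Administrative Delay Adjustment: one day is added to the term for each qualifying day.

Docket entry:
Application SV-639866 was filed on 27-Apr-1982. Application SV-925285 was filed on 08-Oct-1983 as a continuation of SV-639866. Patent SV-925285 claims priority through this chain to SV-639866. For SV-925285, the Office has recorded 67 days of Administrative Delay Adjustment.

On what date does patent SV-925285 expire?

July 3, 2000

Earliest priority filing: 27 April 1982.
Base term: 27 April 1982 + 18 years → 27 April 2000.
Administrative Delay Adjustment: +67 days → 3 July 2000.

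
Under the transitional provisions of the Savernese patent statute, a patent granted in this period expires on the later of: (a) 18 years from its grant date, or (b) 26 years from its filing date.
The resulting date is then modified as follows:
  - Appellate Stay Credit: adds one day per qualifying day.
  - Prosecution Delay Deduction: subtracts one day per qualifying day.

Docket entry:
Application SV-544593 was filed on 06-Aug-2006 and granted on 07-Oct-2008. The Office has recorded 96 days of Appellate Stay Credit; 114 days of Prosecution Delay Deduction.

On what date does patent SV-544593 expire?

July 19, 2032

(a) grant + 18 years → 7 October 2026.
(b) filing + 26 years → 6 August 2032.
Later of the two: 6 August 2032.
Appellate Stay Credit: +96 days → 10 November 2032.
Prosecution Delay Deduction: −114 days → 19 July 2032.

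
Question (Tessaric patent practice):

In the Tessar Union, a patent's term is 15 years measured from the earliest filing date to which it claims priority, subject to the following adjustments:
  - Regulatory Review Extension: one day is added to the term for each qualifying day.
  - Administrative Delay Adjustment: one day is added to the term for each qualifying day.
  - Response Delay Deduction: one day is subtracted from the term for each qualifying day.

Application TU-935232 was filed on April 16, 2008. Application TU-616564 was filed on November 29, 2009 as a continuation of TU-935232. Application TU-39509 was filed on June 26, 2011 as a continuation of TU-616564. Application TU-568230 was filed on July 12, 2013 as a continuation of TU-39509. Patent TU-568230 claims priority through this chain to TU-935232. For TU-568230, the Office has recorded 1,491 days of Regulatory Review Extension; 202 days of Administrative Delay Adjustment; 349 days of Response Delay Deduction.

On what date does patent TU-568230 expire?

2026-12-20

Earliest priority filing: 16 April 2008.
Base term: 16 April 2008 + 15 years → 16 April 2023.
Regulatory Review Extension: +1491 days → 16 May 2027.
Administrative Delay Adjustment: +202 days → 4 December 2027.
Response Delay Deduction: −349 days → 20 December 2026.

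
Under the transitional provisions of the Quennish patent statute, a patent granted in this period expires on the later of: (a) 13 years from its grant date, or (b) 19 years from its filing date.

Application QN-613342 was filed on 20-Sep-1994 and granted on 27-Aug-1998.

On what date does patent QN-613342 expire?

(a) grant + 13 years → 27 August 2011.
(b) filing + 19 years → 20 September 2013.
Later of the two: 20 September 2013.

2013-09-20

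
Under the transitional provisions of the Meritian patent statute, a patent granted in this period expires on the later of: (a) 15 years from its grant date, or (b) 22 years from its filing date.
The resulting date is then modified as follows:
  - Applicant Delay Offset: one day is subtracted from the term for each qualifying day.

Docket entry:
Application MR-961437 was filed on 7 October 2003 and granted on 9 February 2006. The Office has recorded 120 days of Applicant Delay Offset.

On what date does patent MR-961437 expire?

2025-06-09

(a) grant + 15 years → 9 February 2021.
(b) filing + 22 years → 7 October 2025.
Later of the two: 7 October 2025.
Applicant Delay Offset: −120 days → 9 June 2025.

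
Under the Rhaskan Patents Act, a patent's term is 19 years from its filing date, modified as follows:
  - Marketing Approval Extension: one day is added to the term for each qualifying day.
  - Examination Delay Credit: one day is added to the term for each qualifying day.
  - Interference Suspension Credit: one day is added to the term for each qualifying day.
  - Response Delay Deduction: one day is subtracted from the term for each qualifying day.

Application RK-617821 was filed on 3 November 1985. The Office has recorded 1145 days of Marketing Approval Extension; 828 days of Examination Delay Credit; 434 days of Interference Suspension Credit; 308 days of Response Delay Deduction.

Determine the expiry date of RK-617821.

August 3, 2010

Base term: filing date + 19 years → 3 November 2004.
Marketing Approval Extension: +1145 days → 23 December 2007.
Examination Delay Credit: +828 days → 30 March 2010.
Interference Suspension Credit: +434 days → 7 June 2011.
Response Delay Deduction: −308 days → 3 August 2010.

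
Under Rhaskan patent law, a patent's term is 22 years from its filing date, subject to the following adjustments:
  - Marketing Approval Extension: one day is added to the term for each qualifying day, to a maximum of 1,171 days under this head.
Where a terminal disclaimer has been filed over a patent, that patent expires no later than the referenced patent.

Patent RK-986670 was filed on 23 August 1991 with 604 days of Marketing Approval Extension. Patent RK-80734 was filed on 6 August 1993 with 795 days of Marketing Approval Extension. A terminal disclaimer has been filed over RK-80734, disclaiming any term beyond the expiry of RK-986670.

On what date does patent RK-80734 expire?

Natural term of RK-80734:
  Base: filing + 22 years → 6 August 2015.
  Marketing Approval Extension: 795 days (within the 1171-day cap) → +795 days → 9 October 2017.
Expiry of referenced patent RK-986670:
  Base: filing + 22 years → 23 August 2013.
  Marketing Approval Extension: 604 days (within the 1171-day cap) → +604 days → 19 April 2015.
Terminal disclaimer: RK-80734 expires on the earlier of 9 October 2017 and 19 April 2015.

April 19, 2015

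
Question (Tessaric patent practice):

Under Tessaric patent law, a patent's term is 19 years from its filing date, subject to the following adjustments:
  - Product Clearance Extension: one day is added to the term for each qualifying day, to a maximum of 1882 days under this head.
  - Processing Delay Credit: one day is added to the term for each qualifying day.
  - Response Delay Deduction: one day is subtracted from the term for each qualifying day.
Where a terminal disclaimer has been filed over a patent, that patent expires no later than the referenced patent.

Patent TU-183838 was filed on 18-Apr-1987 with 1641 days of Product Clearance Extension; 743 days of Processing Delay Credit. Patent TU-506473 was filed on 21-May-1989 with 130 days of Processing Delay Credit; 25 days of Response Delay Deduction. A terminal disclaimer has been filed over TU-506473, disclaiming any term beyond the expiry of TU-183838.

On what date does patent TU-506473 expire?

Natural term of TU-506473:
  Base: filing + 19 years → 21 May 2008.
  Processing Delay Credit: +130 days → 28 September 2008.
  Response Delay Deduction: −25 days → 3 September 2008.
Expiry of referenced patent TU-183838:
  Base: filing + 19 years → 18 April 2006.
  Product Clearance Extension: 1641 days (within the 1882-day cap) → +1641 days → 15 October 2010.
  Processing Delay Credit: +743 days → 27 October 2012.
Terminal disclaimer: TU-506473 expires on the earlier of 3 September 2008 and 27 October 2012.

September 3, 2008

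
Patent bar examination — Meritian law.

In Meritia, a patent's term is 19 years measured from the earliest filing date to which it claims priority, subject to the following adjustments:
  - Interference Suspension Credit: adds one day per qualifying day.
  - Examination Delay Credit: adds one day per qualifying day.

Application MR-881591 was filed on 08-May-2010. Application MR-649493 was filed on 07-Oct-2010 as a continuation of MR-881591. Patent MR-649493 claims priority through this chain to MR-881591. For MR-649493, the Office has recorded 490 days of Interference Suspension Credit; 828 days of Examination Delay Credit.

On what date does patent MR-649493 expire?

2032-12-16

Earliest priority filing: 8 May 2010.
Base term: 8 May 2010 + 19 years → 8 May 2029.
Interference Suspension Credit: +490 days → 10 September 2030.
Examination Delay Credit: +828 days → 16 December 2032.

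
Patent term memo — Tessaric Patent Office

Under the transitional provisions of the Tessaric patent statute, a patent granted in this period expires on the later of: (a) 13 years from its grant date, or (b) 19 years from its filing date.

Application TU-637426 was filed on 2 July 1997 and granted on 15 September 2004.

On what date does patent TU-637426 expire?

2017-09-15

(a) grant + 13 years → 15 September 2017.
(b) filing + 19 years → 2 July 2016.
Later of the two: 15 September 2017.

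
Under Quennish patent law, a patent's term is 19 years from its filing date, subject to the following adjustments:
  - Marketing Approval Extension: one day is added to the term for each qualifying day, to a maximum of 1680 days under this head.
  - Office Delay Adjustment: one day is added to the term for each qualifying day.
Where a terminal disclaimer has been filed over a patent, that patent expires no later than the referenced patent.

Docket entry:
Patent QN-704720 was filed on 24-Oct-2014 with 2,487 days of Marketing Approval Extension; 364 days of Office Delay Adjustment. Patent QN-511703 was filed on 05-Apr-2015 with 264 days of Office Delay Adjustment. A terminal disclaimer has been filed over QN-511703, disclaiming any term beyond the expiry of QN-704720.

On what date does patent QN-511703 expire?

Natural term of QN-511703:
  Base: filing + 19 years → 5 April 2034.
  Office Delay Adjustment: +264 days → 25 December 2034.
Expiry of referenced patent QN-704720:
  Base: filing + 19 years → 24 October 2033.
  Marketing Approval Extension: 2487 days claimed exceeds the 1680-day cap, so +1680 days → 31 May 2038.
  Office Delay Adjustment: +364 days → 30 May 2039.
Terminal disclaimer: QN-511703 expires on the earlier of 25 December 2034 and 30 May 2039.

December 25, 2034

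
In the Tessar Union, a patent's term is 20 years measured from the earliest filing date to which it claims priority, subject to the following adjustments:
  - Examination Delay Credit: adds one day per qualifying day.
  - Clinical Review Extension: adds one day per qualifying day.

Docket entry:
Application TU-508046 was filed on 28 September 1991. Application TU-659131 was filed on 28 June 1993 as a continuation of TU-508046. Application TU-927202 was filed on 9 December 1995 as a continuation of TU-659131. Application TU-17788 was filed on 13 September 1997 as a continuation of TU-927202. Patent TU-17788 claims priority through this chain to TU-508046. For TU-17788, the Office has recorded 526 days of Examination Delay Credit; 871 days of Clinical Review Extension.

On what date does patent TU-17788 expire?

2015-07-26

Earliest priority filing: 28 September 1991.
Base term: 28 September 1991 + 20 years → 28 September 2011.
Examination Delay Credit: +526 days → 7 March 2013.
Clinical Review Extension: +871 days → 26 July 2015.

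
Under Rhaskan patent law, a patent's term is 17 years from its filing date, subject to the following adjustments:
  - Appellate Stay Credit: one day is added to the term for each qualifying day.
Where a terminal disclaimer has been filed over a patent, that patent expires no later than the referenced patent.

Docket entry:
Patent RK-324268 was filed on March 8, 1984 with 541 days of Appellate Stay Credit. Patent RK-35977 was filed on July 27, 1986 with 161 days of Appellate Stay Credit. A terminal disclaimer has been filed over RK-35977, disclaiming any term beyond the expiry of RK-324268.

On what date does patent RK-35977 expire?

2002-08-31

Natural term of RK-35977:
  Base: filing + 17 years → 27 July 2003.
  Appellate Stay Credit: +161 days → 4 January 2004.
Expiry of referenced patent RK-324268:
  Base: filing + 17 years → 8 March 2001.
  Appellate Stay Credit: +541 days → 31 August 2002.
Terminal disclaimer: RK-35977 expires on the earlier of 4 January 2004 and 31 August 2002.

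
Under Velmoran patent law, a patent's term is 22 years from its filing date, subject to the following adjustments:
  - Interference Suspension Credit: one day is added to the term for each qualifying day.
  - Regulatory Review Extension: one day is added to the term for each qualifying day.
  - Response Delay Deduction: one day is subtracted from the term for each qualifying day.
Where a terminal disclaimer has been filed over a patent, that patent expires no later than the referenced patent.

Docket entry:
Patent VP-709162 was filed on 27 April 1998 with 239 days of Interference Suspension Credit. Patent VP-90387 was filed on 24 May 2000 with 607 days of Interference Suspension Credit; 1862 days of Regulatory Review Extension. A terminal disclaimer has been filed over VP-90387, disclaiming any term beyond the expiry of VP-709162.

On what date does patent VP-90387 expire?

Natural term of VP-90387:
  Base: filing + 22 years → 24 May 2022.
  Interference Suspension Credit: +607 days → 21 January 2024.
  Regulatory Review Extension: +1862 days → 25 February 2029.
Expiry of referenced patent VP-709162:
  Base: filing + 22 years → 27 April 2020.
  Interference Suspension Credit: +239 days → 22 December 2020.
Terminal disclaimer: VP-90387 expires on the earlier of 25 February 2029 and 22 December 2020.

2020-12-22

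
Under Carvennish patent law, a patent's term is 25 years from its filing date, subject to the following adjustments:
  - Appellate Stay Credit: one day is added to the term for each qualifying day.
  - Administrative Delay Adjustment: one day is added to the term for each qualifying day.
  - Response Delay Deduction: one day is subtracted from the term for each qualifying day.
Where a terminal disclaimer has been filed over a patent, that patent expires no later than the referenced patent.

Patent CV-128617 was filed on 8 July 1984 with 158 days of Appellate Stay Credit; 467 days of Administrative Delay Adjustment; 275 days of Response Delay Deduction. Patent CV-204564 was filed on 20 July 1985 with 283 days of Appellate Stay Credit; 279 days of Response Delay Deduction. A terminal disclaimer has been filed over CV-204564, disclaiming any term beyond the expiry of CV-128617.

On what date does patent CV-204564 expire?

Natural term of CV-204564:
  Base: filing + 25 years → 20 July 2010.
  Appellate Stay Credit: +283 days → 29 April 2011.
  Response Delay Deduction: −279 days → 24 July 2010.
Expiry of referenced patent CV-128617:
  Base: filing + 25 years → 8 July 2009.
  Appellate Stay Credit: +158 days → 13 December 2009.
  Administrative Delay Adjustment: +467 days → 25 March 2011.
  Response Delay Deduction: −275 days → 23 June 2010.
Terminal disclaimer: CV-204564 expires on the earlier of 24 July 2010 and 23 June 2010.

2010-06-23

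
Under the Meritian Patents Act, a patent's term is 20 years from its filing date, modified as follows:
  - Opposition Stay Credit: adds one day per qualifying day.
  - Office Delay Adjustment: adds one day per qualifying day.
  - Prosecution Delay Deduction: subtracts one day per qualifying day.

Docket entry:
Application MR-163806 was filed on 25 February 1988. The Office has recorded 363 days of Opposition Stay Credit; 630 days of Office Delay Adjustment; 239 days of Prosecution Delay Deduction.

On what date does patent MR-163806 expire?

March 20, 2010

Base term: filing date + 20 years → 25 February 2008.
Opposition Stay Credit: +363 days → 22 February 2009.
Office Delay Adjustment: +630 days → 14 November 2010.
Prosecution Delay Deduction: −239 days → 20 March 2010.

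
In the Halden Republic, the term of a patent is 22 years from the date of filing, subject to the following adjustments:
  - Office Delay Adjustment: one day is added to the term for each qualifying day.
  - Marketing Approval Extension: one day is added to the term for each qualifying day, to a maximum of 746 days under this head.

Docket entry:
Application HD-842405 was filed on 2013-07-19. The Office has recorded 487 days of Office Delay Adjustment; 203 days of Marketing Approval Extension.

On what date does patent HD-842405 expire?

June 8, 2037

Base term: filing date + 22 years → 19 July 2035.
Office Delay Adjustment: +487 days → 17 November 2036.
Marketing Approval Extension: 203 days (within the 746-day cap) → +203 days → 8 June 2037.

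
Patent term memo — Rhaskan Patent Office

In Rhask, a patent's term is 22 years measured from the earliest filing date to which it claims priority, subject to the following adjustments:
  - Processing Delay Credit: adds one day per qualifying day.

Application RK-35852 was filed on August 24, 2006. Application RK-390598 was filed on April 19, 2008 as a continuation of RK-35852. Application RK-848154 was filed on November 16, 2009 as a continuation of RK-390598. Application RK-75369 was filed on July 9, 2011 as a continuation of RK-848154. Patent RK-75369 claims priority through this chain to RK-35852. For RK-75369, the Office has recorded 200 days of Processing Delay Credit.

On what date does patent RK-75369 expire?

Earliest priority filing: 24 August 2006.
Base term: 24 August 2006 + 22 years → 24 August 2028.
Processing Delay Credit: +200 days → 12 March 2029.

March 12, 2029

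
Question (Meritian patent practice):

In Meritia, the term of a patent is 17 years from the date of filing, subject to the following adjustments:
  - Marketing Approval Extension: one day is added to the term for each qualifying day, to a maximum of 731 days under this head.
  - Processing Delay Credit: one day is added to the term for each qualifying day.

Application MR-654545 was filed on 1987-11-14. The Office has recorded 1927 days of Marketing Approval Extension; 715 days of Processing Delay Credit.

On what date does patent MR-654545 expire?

October 30, 2008

Base term: filing date + 17 years → 14 November 2004.
Marketing Approval Extension: 1927 days claimed exceeds the 731-day cap, so +731 days → 15 November 2006.
Processing Delay Credit: +715 days → 30 October 2008.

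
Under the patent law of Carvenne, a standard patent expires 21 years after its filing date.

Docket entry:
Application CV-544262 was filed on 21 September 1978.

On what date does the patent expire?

Filing date + 21 years → 21 September 1999.

1999-09-21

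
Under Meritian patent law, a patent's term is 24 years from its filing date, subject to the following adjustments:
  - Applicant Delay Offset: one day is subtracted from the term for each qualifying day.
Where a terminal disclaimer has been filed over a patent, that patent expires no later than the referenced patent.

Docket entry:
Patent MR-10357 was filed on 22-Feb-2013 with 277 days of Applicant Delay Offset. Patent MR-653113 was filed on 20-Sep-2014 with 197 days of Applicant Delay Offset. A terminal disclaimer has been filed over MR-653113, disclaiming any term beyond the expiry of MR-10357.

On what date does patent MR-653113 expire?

Natural term of MR-653113:
  Base: filing + 24 years → 20 September 2038.
  Applicant Delay Offset: −197 days → 7 March 2038.
Expiry of referenced patent MR-10357:
  Base: filing + 24 years → 22 February 2037.
  Applicant Delay Offset: −277 days → 21 May 2036.
Terminal disclaimer: MR-653113 expires on the earlier of 7 March 2038 and 21 May 2036.

2036-05-21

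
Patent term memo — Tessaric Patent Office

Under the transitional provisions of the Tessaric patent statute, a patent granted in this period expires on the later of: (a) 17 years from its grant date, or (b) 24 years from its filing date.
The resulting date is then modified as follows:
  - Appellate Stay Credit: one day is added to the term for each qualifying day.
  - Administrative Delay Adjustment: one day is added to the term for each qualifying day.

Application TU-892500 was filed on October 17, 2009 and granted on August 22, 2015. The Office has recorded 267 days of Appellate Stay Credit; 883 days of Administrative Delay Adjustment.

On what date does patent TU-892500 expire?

2036-12-10

(a) grant + 17 years → 22 August 2032.
(b) filing + 24 years → 17 October 2033.
Later of the two: 17 October 2033.
Appellate Stay Credit: +267 days → 11 July 2034.
Administrative Delay Adjustment: +883 days → 10 December 2036.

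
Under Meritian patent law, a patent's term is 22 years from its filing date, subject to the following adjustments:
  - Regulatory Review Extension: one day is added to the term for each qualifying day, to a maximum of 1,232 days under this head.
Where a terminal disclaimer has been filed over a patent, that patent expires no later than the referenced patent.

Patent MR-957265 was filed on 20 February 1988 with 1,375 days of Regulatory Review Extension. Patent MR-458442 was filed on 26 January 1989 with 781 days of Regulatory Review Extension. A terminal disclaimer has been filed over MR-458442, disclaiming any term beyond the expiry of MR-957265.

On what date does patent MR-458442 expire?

2013-03-17

Natural term of MR-458442:
  Base: filing + 22 years → 26 January 2011.
  Regulatory Review Extension: 781 days (within the 1232-day cap) → +781 days → 17 March 2013.
Expiry of referenced patent MR-957265:
  Base: filing + 22 years → 20 February 2010.
  Regulatory Review Extension: 1375 days claimed exceeds the 1232-day cap, so +1232 days → 6 July 2013.
Terminal disclaimer: MR-458442 expires on the earlier of 17 March 2013 and 6 July 2013.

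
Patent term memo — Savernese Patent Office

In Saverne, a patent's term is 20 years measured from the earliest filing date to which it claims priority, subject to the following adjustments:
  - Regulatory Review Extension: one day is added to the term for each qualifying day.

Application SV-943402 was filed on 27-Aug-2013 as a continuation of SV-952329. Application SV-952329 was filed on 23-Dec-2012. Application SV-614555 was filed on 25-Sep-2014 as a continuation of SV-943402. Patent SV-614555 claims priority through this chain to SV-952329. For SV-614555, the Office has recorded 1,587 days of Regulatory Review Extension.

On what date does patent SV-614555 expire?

April 28, 2037

Earliest priority filing: 23 December 2012.
Base term: 23 December 2012 + 20 years → 23 December 2032.
Regulatory Review Extension: +1587 days → 28 April 2037.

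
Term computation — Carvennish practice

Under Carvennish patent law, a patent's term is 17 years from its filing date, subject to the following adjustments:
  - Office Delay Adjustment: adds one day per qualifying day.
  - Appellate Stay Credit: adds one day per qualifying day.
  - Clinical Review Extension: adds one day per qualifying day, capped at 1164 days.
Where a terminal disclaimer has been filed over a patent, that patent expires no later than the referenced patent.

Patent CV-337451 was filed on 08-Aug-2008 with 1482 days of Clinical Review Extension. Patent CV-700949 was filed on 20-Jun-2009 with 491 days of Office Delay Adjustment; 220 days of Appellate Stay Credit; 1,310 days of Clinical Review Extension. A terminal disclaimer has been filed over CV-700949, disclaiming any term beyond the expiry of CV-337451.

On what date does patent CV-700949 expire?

Natural term of CV-700949:
  Base: filing + 17 years → 20 June 2026.
  Office Delay Adjustment: +491 days → 24 October 2027.
  Appellate Stay Credit: +220 days → 31 May 2028.
  Clinical Review Extension: 1310 days claimed exceeds the 1164-day cap, so +1164 days → 8 August 2031.
Expiry of referenced patent CV-337451:
  Base: filing + 17 years → 8 August 2025.
  Clinical Review Extension: 1482 days claimed exceeds the 1164-day cap, so +1164 days → 15 October 2028.
Terminal disclaimer: CV-700949 expires on the earlier of 8 August 2031 and 15 October 2028.

2028-10-15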